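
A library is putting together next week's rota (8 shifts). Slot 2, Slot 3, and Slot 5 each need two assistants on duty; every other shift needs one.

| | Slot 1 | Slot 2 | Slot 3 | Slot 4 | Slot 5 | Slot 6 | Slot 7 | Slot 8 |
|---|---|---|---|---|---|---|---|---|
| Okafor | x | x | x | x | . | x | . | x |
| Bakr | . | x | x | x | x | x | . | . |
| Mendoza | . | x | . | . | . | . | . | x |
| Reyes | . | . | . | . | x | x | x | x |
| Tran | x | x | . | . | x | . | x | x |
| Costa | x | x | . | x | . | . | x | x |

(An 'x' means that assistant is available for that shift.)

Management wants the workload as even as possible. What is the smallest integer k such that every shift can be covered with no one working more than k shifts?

2

With 6 assistants and 11 worker-slots to fill, someone must work at least ⌈11/6⌉ = 2 shifts, so k ≥ 2.
k = 2 works: Slot 1→Okafor, Slot 2→Mendoza+Costa, Slot 3→Okafor+Bakr, Slot 4→Bakr, Slot 5→Reyes+Tran, Slot 6→Reyes, Slot 7→Tran, Slot 8→Mendoza.
Loads: Okafor 2, Bakr 2, Mendoza 2, Reyes 2, Tran 2, Costa 1 — all ≤ 2.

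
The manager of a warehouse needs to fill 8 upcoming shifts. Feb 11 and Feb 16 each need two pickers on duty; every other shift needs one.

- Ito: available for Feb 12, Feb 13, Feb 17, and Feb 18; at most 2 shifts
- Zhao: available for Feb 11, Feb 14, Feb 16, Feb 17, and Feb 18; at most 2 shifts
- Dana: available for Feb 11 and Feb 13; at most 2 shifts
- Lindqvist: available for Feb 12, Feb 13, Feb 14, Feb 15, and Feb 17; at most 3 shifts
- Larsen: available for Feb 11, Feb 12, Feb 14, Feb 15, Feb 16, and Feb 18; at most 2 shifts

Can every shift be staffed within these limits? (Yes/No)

Feb 16 can only be covered by Zhao and Larsen, so that assignment is forced.
One valid schedule: Feb 11→Zhao+Dana, Feb 12→Ito, Feb 13→Ito, Feb 14→Lindqvist, Feb 15→Lindqvist, Feb 16→Zhao+Larsen, Feb 17→Lindqvist, Feb 18→Larsen.
Loads: Ito 2/2, Zhao 2/2, Dana 1/2, Lindqvist 3/3, Larsen 2/2 — all within limits.

Yes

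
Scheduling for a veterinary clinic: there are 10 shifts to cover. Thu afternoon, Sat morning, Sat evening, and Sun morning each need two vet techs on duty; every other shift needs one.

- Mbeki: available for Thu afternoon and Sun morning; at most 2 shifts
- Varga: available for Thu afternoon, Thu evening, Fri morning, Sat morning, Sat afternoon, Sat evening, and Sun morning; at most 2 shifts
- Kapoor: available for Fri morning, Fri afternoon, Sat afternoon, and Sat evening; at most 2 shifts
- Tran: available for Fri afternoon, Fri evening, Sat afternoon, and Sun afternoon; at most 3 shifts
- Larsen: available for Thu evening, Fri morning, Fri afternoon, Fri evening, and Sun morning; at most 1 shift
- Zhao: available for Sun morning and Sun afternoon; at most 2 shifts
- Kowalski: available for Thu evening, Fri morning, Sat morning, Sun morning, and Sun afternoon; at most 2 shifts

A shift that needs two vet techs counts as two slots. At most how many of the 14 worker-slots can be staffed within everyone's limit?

Total capacity across all vet techs is 2+2+2+3+1+2+2 = 14, and 14 slots are needed, so at most 14 can be filled.
Shifts {Thu afternoon, Sat morning, Sat evening} need 6 slots but only Mbeki, Varga, Kapoor, and Kowalski are available for them, supplying at most 5 — so at least 1 slot must go unfilled.
An assignment achieving 13: Thu afternoon→Mbeki+Varga, Thu evening→Larsen, Fri morning→Kowalski, Fri afternoon→Kapoor, Fri evening→Tran, Sat morning→Varga+Kowalski, Sat afternoon→Tran, Sat evening→Kapoor, Sun morning→Mbeki+Zhao, Sun afternoon→Tran.
Loads: Mbeki 2/2, Varga 2/2, Kapoor 2/2, Tran 3/3, Larsen 1/1, Zhao 1/2, Kowalski 2/2.

13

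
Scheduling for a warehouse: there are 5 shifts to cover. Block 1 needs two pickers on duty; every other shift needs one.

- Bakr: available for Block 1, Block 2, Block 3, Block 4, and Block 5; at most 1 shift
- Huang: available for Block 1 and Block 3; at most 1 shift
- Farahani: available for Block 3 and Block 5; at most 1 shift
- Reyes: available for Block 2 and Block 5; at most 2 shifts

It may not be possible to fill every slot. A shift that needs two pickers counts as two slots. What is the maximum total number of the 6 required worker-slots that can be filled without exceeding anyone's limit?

5

Total capacity across all pickers is 1+1+1+2 = 5, and 6 slots are needed, so at most 5 can be filled.
An assignment achieving 5: Block 1→Huang, Block 2→Reyes, Block 3→Farahani, Block 4→Bakr, Block 5→Reyes.
Loads: Bakr 1/1, Huang 1/1, Farahani 1/1, Reyes 2/2.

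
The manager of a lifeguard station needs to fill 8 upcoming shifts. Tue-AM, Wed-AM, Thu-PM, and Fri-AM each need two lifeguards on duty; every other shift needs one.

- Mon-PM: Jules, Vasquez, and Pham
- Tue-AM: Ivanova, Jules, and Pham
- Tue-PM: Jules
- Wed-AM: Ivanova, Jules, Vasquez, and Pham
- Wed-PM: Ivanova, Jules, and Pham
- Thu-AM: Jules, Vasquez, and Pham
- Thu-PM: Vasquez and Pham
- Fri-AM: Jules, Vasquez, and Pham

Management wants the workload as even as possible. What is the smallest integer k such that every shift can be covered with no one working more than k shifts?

3

With 4 lifeguards and 12 worker-slots to fill, someone must work at least ⌈12/4⌉ = 3 shifts, so k ≥ 3.
k = 3 works: Mon-PM→Jules, Tue-AM→Ivanova+Jules, Tue-PM→Jules, Wed-AM→Ivanova+Pham, Wed-PM→Ivanova, Thu-AM→Vasquez, Thu-PM→Vasquez+Pham, Fri-AM→Vasquez+Pham.
Loads: Ivanova 3, Jules 3, Vasquez 3, Pham 3 — all ≤ 3.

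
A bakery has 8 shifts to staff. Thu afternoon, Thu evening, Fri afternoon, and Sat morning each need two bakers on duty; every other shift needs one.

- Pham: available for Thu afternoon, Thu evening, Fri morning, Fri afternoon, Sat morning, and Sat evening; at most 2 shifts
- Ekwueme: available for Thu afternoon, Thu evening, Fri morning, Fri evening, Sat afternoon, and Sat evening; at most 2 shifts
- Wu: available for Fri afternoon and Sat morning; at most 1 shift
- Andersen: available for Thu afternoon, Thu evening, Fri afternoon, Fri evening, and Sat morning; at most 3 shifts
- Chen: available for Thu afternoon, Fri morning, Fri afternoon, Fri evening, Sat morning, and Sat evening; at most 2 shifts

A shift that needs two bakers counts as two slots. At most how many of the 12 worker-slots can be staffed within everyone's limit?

Total capacity across all bakers is 2+2+1+3+2 = 10, and 12 slots are needed, so at most 10 can be filled.
An assignment achieving 10: Thu afternoon→Andersen+Chen, Thu evening→Pham+Ekwueme, Fri morning→Pham, Fri afternoon→Wu+Andersen, Fri evening→Andersen, Sat afternoon→Ekwueme, Sat evening→Chen.
Loads: Pham 2/2, Ekwueme 2/2, Wu 1/1, Andersen 3/3, Chen 2/2.

10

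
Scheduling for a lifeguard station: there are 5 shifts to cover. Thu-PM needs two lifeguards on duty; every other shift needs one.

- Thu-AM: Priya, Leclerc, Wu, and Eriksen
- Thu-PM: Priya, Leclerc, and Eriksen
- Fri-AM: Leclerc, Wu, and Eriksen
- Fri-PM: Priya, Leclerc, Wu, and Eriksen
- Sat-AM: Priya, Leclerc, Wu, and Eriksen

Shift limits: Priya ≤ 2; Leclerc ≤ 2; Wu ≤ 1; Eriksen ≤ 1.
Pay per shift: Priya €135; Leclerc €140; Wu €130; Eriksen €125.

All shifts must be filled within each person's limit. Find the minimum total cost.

€805

Picking the cheapest available lifeguard for each shift independently would cost €760, but that ignores the shift limits.
An optimal schedule: Thu-AM→Priya, Thu-PM→Priya+Leclerc, Fri-AM→Leclerc, Fri-PM→Wu, Sat-AM→Eriksen.
Total: 135 + 135 + 140 + 140 + 130 + 125 = €805.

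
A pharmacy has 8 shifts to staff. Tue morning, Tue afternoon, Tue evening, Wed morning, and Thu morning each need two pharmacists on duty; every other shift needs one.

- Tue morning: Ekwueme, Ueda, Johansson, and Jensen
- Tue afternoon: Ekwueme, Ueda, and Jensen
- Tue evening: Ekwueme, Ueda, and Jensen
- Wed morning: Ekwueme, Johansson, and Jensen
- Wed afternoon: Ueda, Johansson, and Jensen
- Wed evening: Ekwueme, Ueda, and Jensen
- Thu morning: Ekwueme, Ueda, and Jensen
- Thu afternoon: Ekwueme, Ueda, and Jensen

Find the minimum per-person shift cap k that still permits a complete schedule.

With 4 pharmacists and 13 worker-slots to fill, someone must work at least ⌈13/4⌉ = 4 shifts, so k ≥ 4.
k = 4 works: Tue morning→Johansson+Jensen, Tue afternoon→Ekwueme+Ueda, Tue evening→Ekwueme+Ueda, Wed morning→Ekwueme+Johansson, Wed afternoon→Ueda, Wed evening→Ekwueme, Thu morning→Ueda+Jensen, Thu afternoon→Jensen.
Loads: Ekwueme 4, Ueda 4, Johansson 2, Jensen 3 — all ≤ 4.

4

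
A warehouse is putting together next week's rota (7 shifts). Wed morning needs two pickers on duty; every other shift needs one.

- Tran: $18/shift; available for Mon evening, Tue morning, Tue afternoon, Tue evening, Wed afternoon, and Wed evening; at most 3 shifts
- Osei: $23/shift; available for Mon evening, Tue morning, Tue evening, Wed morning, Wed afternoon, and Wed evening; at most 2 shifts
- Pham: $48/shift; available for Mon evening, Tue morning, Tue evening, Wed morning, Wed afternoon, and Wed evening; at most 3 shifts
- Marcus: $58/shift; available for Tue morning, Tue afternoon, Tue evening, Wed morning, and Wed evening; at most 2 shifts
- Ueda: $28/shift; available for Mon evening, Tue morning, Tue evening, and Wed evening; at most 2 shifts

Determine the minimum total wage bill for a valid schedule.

Picking the cheapest available picker for each shift independently would cost $179, but that ignores the shift limits.
An optimal schedule: Mon evening→Tran, Tue morning→Osei, Tue afternoon→Tran, Tue evening→Ueda, Wed morning→Osei+Pham, Wed afternoon→Tran, Wed evening→Ueda.
Total: 18 + 23 + 18 + 28 + 23 + 48 + 18 + 28 = $204.

$204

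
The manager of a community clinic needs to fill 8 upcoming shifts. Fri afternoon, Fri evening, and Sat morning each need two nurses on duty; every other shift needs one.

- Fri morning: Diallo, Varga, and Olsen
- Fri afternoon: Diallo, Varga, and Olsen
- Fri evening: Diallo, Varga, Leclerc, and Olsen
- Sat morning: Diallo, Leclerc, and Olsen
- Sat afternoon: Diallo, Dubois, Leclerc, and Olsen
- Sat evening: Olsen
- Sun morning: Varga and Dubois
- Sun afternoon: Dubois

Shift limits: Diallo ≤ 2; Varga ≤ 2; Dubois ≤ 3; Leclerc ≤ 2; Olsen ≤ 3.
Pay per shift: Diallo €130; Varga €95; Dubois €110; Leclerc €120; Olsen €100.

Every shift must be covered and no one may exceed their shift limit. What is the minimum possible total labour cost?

Sat evening can only be covered by Olsen, so that assignment is forced.
Sun afternoon can only be covered by Dubois, so that assignment is forced.
Picking the cheapest available nurse for each shift independently would cost €1110, but that ignores the shift limits.
An optimal schedule: Fri morning→Varga, Fri afternoon→Varga+Olsen, Fri evening→Leclerc+Diallo, Sat morning→Olsen+Leclerc, Sat afternoon→Dubois, Sat evening→Olsen, Sun morning→Dubois, Sun afternoon→Dubois.
Total: 95 + 95 + 100 + 120 + 130 + 100 + 120 + 110 + 100 + 110 + 110 = €1190.

€1190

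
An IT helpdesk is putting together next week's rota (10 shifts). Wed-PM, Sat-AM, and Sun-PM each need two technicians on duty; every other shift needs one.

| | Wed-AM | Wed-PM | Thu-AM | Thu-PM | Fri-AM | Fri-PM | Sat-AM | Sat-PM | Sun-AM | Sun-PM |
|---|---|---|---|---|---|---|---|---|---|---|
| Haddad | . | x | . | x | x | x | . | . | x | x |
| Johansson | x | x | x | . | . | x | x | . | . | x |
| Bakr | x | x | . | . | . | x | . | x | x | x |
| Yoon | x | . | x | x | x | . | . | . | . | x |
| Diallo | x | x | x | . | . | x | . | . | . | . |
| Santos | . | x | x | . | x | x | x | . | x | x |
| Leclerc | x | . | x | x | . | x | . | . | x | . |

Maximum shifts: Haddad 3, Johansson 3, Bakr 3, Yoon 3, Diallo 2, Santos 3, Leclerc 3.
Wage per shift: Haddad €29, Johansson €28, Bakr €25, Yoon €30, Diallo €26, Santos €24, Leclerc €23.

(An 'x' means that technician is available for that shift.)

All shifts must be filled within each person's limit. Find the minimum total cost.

Sat-AM can only be covered by Johansson and Santos, so that assignment is forced.
Sat-PM can only be covered by Bakr, so that assignment is forced.
Picking the cheapest available technician for each shift independently would cost €314, but that ignores the shift limits.
An optimal schedule: Wed-AM→Leclerc, Wed-PM→Bakr+Diallo, Thu-AM→Santos, Thu-PM→Leclerc, Fri-AM→Santos, Fri-PM→Diallo, Sat-AM→Santos+Johansson, Sat-PM→Bakr, Sun-AM→Leclerc, Sun-PM→Bakr+Johansson.
Total: 23 + 25 + 26 + 24 + 23 + 24 + 26 + 24 + 28 + 25 + 23 + 25 + 28 = €324.

€324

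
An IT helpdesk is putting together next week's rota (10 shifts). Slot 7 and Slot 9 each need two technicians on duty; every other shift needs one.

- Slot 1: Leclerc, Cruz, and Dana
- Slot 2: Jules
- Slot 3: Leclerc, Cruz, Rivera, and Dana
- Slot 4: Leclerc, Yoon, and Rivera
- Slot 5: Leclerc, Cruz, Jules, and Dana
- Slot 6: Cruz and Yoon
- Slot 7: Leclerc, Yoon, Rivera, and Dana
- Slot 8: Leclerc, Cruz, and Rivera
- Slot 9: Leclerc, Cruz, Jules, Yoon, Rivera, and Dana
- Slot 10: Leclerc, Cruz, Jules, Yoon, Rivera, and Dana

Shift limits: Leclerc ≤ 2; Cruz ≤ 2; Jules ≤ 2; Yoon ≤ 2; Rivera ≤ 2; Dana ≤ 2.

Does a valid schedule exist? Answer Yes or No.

Slot 2 can only be covered by Jules, so that assignment is forced.
One valid schedule: Slot 1→Leclerc, Slot 2→Jules, Slot 3→Rivera, Slot 4→Leclerc, Slot 5→Jules, Slot 6→Cruz, Slot 7→Yoon+Rivera, Slot 8→Cruz, Slot 9→Yoon+Dana, Slot 10→Dana.
Loads: Leclerc 2/2, Cruz 2/2, Jules 2/2, Yoon 2/2, Rivera 2/2, Dana 2/2 — all within limits.

Yes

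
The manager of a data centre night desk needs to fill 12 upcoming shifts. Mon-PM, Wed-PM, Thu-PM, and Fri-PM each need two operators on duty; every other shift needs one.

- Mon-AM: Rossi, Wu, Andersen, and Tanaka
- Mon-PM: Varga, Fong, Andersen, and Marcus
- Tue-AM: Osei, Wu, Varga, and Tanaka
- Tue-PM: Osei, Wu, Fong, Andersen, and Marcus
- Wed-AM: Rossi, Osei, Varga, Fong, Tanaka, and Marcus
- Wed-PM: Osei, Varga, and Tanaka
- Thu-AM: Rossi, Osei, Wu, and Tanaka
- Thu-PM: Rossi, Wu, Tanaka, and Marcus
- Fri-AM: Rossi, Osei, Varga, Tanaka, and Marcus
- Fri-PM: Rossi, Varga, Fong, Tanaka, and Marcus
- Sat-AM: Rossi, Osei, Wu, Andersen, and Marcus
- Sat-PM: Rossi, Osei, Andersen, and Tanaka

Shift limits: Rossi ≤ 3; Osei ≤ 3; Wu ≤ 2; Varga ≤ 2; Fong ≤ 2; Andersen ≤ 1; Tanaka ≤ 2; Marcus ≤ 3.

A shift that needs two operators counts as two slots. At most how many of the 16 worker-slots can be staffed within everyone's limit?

Total capacity across all operators is 3+3+2+2+2+1+2+3 = 18, and 16 slots are needed, so at most 16 can be filled.
An assignment achieving 16: Mon-AM→Rossi, Mon-PM→Varga+Fong, Tue-AM→Osei, Tue-PM→Wu, Wed-AM→Marcus, Wed-PM→Osei+Varga, Thu-AM→Rossi, Thu-PM→Rossi+Wu, Fri-AM→Tanaka, Fri-PM→Fong+Tanaka, Sat-AM→Andersen, Sat-PM→Osei.
Loads: Rossi 3/3, Osei 3/3, Wu 2/2, Varga 2/2, Fong 2/2, Andersen 1/1, Tanaka 2/2, Marcus 1/3.

16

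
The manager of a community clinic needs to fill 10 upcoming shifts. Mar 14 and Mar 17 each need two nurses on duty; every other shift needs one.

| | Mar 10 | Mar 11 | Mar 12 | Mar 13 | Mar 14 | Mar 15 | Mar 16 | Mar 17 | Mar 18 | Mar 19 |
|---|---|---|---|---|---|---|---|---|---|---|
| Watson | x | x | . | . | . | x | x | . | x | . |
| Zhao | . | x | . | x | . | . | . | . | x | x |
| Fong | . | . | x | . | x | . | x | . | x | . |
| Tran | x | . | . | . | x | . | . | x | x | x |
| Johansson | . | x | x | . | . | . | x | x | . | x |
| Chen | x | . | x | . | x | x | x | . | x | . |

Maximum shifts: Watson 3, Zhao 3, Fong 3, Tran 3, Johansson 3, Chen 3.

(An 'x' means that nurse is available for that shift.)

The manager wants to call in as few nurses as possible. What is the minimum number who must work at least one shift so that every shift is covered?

4

12 slots to fill and no one can take more than 3, so at least ⌈12/3⌉ = 4 nurses are needed.
Zhao, Tran, Johansson, and Chen alone can cover everything: Mar 10→Tran, Mar 11→Zhao, Mar 12→Johansson, Mar 13→Zhao, Mar 14→Tran+Chen, Mar 15→Chen, Mar 16→Johansson, Mar 17→Tran+Johansson, Mar 18→Chen, Mar 19→Zhao.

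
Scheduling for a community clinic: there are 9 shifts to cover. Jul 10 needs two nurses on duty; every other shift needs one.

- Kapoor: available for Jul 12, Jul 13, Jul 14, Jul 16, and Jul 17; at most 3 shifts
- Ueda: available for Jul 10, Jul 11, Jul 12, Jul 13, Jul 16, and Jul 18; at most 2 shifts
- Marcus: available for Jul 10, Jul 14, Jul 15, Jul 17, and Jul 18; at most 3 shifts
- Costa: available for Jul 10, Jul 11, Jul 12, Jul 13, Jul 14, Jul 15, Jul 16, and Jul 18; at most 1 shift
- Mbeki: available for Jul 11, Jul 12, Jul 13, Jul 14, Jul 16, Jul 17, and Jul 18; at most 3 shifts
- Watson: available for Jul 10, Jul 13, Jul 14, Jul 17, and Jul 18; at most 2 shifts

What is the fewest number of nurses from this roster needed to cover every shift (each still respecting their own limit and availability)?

4

10 slots to fill and no one can take more than 3, so at least ⌈10/3⌉ = 4 nurses are needed.
Kapoor, Ueda, Marcus, and Mbeki alone can cover everything: Jul 10→Ueda+Marcus, Jul 11→Ueda, Jul 12→Kapoor, Jul 13→Kapoor, Jul 14→Kapoor, Jul 15→Marcus, Jul 16→Mbeki, Jul 17→Marcus, Jul 18→Mbeki.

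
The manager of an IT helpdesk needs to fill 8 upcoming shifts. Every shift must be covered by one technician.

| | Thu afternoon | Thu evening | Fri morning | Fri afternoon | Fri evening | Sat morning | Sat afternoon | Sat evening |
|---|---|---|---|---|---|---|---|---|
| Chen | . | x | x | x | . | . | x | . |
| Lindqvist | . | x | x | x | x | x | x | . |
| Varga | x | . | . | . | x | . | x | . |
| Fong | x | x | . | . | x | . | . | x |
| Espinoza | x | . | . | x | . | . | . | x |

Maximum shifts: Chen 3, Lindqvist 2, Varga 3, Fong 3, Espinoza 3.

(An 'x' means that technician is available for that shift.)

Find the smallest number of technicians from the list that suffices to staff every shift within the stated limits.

8 slots to fill and no one can take more than 3, so at least ⌈8/3⌉ = 3 technicians are needed.
Chen, Lindqvist, and Fong alone can cover everything: Thu afternoon→Fong, Thu evening→Fong, Fri morning→Chen, Fri afternoon→Chen, Fri evening→Lindqvist, Sat morning→Lindqvist, Sat afternoon→Chen, Sat evening→Fong.

3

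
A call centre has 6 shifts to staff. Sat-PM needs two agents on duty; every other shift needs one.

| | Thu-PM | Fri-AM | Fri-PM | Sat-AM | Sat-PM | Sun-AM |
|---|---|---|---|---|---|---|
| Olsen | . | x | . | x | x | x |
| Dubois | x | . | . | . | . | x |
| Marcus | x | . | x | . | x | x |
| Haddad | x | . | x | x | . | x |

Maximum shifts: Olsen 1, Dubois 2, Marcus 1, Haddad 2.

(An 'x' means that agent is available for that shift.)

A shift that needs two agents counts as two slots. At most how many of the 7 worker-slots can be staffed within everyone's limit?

6

Total capacity across all agents is 1+2+1+2 = 6, and 7 slots are needed, so at most 6 can be filled.
An assignment achieving 6: Thu-PM→Dubois, Fri-AM→Olsen, Fri-PM→Haddad, Sat-AM→Haddad, Sat-PM→Marcus, Sun-AM→Dubois.
Loads: Olsen 1/1, Dubois 2/2, Marcus 1/1, Haddad 2/2.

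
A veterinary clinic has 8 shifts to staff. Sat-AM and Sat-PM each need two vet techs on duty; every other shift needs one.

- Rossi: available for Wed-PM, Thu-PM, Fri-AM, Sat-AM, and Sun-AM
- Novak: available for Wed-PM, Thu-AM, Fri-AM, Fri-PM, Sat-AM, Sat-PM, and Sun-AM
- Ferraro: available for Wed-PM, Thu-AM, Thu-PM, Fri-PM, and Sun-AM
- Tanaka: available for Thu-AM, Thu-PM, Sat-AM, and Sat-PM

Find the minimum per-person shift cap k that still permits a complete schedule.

With 4 vet techs and 10 worker-slots to fill, someone must work at least ⌈10/4⌉ = 3 shifts, so k ≥ 3.
k = 3 works: Wed-PM→Rossi, Thu-AM→Novak, Thu-PM→Ferraro, Fri-AM→Rossi, Fri-PM→Novak, Sat-AM→Rossi+Tanaka, Sat-PM→Novak+Tanaka, Sun-AM→Ferraro.
Loads: Rossi 3, Novak 3, Ferraro 2, Tanaka 2 — all ≤ 3.

3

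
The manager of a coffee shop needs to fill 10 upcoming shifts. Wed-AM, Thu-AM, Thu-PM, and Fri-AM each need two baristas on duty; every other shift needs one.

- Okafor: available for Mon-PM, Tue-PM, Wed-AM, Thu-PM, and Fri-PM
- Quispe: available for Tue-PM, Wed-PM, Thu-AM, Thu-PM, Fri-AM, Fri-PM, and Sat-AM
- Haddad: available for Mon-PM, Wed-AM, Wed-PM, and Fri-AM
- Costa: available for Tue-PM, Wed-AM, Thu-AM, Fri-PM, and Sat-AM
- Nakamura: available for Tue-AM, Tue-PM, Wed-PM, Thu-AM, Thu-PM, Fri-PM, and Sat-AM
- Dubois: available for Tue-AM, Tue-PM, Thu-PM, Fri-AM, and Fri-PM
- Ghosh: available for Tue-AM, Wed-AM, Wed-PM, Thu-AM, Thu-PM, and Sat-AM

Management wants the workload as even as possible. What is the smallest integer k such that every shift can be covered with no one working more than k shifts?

With 7 baristas and 14 worker-slots to fill, someone must work at least ⌈14/7⌉ = 2 shifts, so k ≥ 2.
k = 2 works: Mon-PM→Okafor, Tue-AM→Nakamura, Tue-PM→Okafor, Wed-AM→Haddad+Costa, Wed-PM→Quispe, Thu-AM→Nakamura+Ghosh, Thu-PM→Dubois+Ghosh, Fri-AM→Quispe+Haddad, Fri-PM→Dubois, Sat-AM→Costa.
Loads: Okafor 2, Quispe 2, Haddad 2, Costa 2, Nakamura 2, Dubois 2, Ghosh 2 — all ≤ 2.

2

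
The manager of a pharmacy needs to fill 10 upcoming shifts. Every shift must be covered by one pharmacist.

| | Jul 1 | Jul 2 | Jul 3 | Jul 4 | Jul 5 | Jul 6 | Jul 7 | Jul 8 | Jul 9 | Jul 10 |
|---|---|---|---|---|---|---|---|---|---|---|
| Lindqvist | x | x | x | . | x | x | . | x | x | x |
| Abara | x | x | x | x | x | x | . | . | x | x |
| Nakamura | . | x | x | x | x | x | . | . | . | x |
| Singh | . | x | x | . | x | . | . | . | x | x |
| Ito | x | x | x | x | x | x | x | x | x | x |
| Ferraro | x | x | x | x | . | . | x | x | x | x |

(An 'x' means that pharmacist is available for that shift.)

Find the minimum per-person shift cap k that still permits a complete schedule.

With 6 pharmacists and 10 worker-slots to fill, someone must work at least ⌈10/6⌉ = 2 shifts, so k ≥ 2.
k = 2 works: Jul 1→Lindqvist, Jul 2→Nakamura, Jul 3→Singh, Jul 4→Abara, Jul 5→Nakamura, Jul 6→Abara, Jul 7→Ito, Jul 8→Lindqvist, Jul 9→Singh, Jul 10→Ito.
Loads: Lindqvist 2, Abara 2, Nakamura 2, Singh 2, Ito 2, Ferraro 0 — all ≤ 2.

2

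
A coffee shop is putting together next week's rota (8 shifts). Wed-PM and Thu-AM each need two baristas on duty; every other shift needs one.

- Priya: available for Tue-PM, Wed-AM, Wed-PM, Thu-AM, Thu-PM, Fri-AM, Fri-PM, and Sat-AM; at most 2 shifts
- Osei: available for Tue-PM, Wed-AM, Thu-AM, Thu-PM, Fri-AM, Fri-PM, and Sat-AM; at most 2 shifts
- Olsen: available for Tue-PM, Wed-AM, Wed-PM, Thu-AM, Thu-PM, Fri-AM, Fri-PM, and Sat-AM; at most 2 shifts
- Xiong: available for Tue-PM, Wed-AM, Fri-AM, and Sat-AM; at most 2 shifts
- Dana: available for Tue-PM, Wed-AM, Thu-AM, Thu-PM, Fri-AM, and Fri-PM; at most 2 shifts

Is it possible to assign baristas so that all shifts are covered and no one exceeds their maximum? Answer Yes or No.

Yes

Wed-PM can only be covered by Priya and Olsen, so that assignment is forced.
One valid schedule: Tue-PM→Xiong, Wed-AM→Xiong, Wed-PM→Priya+Olsen, Thu-AM→Olsen+Dana, Thu-PM→Priya, Fri-AM→Dana, Fri-PM→Osei, Sat-AM→Osei.
Loads: Priya 2/2, Osei 2/2, Olsen 2/2, Xiong 2/2, Dana 2/2 — all within limits.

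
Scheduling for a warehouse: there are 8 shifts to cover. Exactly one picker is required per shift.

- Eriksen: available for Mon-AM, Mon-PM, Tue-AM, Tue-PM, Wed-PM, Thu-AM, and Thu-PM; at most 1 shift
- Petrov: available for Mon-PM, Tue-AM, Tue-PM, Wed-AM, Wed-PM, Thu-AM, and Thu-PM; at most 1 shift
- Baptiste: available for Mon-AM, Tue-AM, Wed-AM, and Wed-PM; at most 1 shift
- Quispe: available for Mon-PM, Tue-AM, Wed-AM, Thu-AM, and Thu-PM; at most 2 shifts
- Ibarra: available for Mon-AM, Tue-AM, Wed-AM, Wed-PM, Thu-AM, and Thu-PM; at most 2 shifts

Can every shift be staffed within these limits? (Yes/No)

No

Total capacity is 1+1+1+2+2 = 7 but 8 worker-slots are needed — infeasible.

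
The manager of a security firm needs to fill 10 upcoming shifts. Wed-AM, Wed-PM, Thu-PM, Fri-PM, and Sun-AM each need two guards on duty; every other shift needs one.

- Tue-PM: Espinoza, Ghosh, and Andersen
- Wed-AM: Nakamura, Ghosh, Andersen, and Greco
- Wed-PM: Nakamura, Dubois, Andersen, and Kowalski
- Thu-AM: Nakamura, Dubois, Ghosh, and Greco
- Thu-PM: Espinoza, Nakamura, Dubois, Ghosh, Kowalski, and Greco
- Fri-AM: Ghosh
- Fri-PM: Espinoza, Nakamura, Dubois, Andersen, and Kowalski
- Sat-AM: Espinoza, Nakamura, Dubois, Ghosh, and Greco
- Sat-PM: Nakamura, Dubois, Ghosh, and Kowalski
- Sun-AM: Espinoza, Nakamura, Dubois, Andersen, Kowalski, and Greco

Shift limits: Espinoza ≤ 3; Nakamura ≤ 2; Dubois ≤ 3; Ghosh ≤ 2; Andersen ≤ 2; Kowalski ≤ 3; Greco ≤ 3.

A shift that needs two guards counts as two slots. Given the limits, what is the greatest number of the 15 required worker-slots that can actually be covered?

15

Total capacity across all guards is 3+2+3+2+2+3+3 = 18, and 15 slots are needed, so at most 15 can be filled.
An assignment achieving 15: Tue-PM→Espinoza, Wed-AM→Nakamura+Ghosh, Wed-PM→Nakamura+Dubois, Thu-AM→Dubois, Thu-PM→Kowalski+Greco, Fri-AM→Ghosh, Fri-PM→Espinoza+Andersen, Sat-AM→Espinoza, Sat-PM→Dubois, Sun-AM→Andersen+Kowalski.
Loads: Espinoza 3/3, Nakamura 2/2, Dubois 3/3, Ghosh 2/2, Andersen 2/2, Kowalski 2/3, Greco 1/3.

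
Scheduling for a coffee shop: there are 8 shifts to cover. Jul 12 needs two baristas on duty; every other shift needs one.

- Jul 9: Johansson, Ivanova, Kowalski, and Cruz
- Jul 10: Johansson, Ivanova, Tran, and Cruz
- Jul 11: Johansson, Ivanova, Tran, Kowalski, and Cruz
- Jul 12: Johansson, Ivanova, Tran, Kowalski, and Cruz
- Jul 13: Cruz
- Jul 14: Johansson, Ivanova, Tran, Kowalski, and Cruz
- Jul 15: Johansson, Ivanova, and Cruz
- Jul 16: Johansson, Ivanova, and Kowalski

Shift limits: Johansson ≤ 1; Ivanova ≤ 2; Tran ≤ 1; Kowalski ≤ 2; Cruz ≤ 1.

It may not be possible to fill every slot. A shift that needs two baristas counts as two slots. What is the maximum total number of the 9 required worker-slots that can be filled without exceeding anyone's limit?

7

Total capacity across all baristas is 1+2+1+2+1 = 7, and 9 slots are needed, so at most 7 can be filled.
An assignment achieving 7: Jul 9→Ivanova, Jul 10→Tran, Jul 11→Kowalski, Jul 12→Kowalski, Jul 13→Cruz, Jul 15→Johansson, Jul 16→Ivanova.
Loads: Johansson 1/1, Ivanova 2/2, Tran 1/1, Kowalski 2/2, Cruz 1/1.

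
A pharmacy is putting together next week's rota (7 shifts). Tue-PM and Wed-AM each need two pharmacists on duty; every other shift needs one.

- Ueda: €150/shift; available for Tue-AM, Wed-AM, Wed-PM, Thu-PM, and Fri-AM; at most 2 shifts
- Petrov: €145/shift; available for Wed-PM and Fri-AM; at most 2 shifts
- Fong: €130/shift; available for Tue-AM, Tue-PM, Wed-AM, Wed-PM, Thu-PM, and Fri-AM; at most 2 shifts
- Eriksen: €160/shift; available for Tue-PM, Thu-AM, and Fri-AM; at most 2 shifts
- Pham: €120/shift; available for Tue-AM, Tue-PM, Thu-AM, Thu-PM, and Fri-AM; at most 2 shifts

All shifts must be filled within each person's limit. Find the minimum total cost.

Wed-AM can only be covered by Ueda and Fong, so that assignment is forced.
Picking the cheapest available pharmacist for each shift independently would cost €1140, but that ignores the shift limits.
An optimal schedule: Tue-AM→Pham, Tue-PM→Fong+Eriksen, Wed-AM→Fong+Ueda, Wed-PM→Petrov, Thu-AM→Pham, Thu-PM→Ueda, Fri-AM→Petrov.
Total: 120 + 130 + 160 + 130 + 150 + 145 + 120 + 150 + 145 = €1250.

€1250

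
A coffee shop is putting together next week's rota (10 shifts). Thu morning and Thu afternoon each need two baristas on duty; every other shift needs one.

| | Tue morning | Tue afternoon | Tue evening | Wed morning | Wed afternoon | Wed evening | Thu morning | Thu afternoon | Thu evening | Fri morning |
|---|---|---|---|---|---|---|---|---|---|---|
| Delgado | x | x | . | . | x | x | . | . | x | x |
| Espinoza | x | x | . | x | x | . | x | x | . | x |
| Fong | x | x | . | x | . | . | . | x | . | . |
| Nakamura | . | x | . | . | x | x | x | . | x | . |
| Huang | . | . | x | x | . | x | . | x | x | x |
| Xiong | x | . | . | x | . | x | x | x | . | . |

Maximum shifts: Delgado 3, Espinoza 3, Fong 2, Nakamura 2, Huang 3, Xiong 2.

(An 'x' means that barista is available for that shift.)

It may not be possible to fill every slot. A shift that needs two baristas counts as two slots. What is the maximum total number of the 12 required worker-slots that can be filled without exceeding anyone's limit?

12

Total capacity across all baristas is 3+3+2+2+3+2 = 15, and 12 slots are needed, so at most 12 can be filled.
An assignment achieving 12: Tue morning→Espinoza, Tue afternoon→Espinoza, Tue evening→Huang, Wed morning→Fong, Wed afternoon→Delgado, Wed evening→Nakamura, Thu morning→Espinoza+Nakamura, Thu afternoon→Fong+Huang, Thu evening→Delgado, Fri morning→Delgado.
Loads: Delgado 3/3, Espinoza 3/3, Fong 2/2, Nakamura 2/2, Huang 2/3, Xiong 0/2.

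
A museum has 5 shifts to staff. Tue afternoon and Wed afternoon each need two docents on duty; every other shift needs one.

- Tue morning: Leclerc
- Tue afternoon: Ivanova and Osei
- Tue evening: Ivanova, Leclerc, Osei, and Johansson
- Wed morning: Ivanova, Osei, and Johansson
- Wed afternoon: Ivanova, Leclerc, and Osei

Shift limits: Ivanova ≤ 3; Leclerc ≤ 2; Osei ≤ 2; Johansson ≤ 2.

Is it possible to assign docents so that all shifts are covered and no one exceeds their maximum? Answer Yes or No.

Yes

Tue morning can only be covered by Leclerc, so that assignment is forced.
Tue afternoon can only be covered by Ivanova and Osei, so that assignment is forced.
One valid schedule: Tue morning→Leclerc, Tue afternoon→Ivanova+Osei, Tue evening→Osei, Wed morning→Ivanova, Wed afternoon→Ivanova+Leclerc.
Loads: Ivanova 3/3, Leclerc 2/2, Osei 2/2, Johansson 0/2 — all within limits.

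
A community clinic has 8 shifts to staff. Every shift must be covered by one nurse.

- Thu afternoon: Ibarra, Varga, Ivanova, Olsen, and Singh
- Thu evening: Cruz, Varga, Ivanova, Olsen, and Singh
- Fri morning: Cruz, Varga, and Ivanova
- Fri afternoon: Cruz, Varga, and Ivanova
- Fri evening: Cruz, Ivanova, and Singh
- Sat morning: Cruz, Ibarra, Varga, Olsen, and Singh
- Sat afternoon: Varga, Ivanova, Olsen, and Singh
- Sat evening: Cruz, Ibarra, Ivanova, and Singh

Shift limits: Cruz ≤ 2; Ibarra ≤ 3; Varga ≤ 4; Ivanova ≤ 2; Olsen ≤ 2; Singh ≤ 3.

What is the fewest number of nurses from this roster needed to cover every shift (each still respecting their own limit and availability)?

3

8 slots to fill and no one can take more than 4, so at least ⌈8/4⌉ = 2 nurses are needed.
Any 2 nurses together have capacity at most 4+3 = 7 < 8 slots, so 2 can never suffice.
Cruz, Ibarra, and Varga alone can cover everything: Thu afternoon→Ibarra, Thu evening→Cruz, Fri morning→Varga, Fri afternoon→Varga, Fri evening→Cruz, Sat morning→Ibarra, Sat afternoon→Varga, Sat evening→Ibarra.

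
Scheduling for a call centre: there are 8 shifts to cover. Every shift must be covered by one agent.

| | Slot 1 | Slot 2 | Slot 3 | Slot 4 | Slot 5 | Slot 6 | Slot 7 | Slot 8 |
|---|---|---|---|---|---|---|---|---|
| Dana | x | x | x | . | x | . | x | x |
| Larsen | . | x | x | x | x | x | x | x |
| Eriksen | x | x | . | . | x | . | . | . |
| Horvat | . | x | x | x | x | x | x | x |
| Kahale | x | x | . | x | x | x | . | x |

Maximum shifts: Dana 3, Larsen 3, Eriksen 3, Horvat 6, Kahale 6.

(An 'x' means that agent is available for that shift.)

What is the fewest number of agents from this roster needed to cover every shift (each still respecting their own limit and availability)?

2

8 slots to fill and no one can take more than 6, so at least ⌈8/6⌉ = 2 agents are needed.
Dana and Horvat alone can cover everything: Slot 1→Dana, Slot 2→Dana, Slot 3→Dana, Slot 4→Horvat, Slot 5→Horvat, Slot 6→Horvat, Slot 7→Horvat, Slot 8→Horvat.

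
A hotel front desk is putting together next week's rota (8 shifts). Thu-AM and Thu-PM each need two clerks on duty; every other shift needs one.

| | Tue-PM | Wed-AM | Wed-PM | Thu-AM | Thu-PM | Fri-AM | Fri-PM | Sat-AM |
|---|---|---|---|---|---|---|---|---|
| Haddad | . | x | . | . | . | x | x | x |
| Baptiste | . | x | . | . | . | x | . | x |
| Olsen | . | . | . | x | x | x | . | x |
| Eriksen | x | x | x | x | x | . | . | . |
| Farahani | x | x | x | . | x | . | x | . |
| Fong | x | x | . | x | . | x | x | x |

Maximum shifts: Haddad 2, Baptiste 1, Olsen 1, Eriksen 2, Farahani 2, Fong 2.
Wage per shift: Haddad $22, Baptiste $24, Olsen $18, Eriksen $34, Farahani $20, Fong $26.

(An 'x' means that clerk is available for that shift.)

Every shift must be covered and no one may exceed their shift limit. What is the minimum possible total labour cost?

Picking the cheapest available clerk for each shift independently would cost $198, but that ignores the shift limits.
An optimal schedule: Tue-PM→Farahani, Wed-AM→Fong, Wed-PM→Eriksen, Thu-AM→Olsen+Fong, Thu-PM→Eriksen+Farahani, Fri-AM→Haddad, Fri-PM→Haddad, Sat-AM→Baptiste.
Total: 20 + 26 + 34 + 18 + 26 + 34 + 20 + 22 + 22 + 24 = $246.

$246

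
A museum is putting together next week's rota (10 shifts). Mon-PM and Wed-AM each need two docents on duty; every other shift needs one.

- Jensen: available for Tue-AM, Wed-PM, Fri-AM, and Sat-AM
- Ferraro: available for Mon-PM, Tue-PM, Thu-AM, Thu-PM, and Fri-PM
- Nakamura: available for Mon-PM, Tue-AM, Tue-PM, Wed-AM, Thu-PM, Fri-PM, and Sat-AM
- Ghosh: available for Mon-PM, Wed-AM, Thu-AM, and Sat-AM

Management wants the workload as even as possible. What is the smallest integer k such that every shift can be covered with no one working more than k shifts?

With 4 docents and 12 worker-slots to fill, someone must work at least ⌈12/4⌉ = 3 shifts, so k ≥ 3.
k = 3 works: Mon-PM→Nakamura+Ghosh, Tue-AM→Jensen, Tue-PM→Ferraro, Wed-AM→Nakamura+Ghosh, Wed-PM→Jensen, Thu-AM→Ferraro, Thu-PM→Ferraro, Fri-AM→Jensen, Fri-PM→Nakamura, Sat-AM→Ghosh.
Loads: Jensen 3, Ferraro 3, Nakamura 3, Ghosh 3 — all ≤ 3.

3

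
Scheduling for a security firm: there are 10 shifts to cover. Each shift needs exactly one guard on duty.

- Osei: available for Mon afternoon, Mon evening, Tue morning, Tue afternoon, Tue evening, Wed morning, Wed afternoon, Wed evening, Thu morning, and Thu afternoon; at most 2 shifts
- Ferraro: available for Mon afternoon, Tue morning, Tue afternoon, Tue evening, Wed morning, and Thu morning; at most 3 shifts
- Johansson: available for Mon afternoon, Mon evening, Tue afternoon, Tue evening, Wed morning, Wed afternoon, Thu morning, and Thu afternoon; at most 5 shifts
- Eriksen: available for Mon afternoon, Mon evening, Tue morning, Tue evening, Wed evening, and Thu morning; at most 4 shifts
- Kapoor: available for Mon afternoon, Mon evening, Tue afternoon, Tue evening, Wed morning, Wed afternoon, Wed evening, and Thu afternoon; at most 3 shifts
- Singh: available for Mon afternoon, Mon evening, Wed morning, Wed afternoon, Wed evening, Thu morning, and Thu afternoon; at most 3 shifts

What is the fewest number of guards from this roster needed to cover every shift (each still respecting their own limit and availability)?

10 slots to fill and no one can take more than 5, so at least ⌈10/5⌉ = 2 guards are needed.
Any 2 guards together have capacity at most 5+4 = 9 < 10 slots, so 2 can never suffice.
Osei, Ferraro, and Johansson alone can cover everything: Mon afternoon→Ferraro, Mon evening→Osei, Tue morning→Ferraro, Tue afternoon→Ferraro, Tue evening→Johansson, Wed morning→Johansson, Wed afternoon→Johansson, Wed evening→Osei, Thu morning→Johansson, Thu afternoon→Johansson.

3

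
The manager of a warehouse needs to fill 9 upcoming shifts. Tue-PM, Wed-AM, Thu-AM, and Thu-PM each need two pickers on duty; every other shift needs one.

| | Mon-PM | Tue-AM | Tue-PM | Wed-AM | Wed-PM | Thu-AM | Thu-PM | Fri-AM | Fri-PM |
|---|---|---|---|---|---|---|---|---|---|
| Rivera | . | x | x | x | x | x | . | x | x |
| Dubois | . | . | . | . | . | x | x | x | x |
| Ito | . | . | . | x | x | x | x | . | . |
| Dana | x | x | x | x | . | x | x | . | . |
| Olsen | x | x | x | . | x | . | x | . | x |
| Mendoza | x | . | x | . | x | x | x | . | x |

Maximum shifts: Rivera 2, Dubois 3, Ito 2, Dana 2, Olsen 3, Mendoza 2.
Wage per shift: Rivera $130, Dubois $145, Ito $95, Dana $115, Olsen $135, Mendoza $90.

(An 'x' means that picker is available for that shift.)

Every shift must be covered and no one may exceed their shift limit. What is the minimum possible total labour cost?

Picking the cheapest available picker for each shift independently would cost $1300, but that ignores the shift limits.
An optimal schedule: Mon-PM→Mendoza, Tue-AM→Dana, Tue-PM→Rivera+Olsen, Wed-AM→Ito+Dana, Wed-PM→Mendoza, Thu-AM→Ito+Dubois, Thu-PM→Olsen+Dubois, Fri-AM→Rivera, Fri-PM→Olsen.
Total: 90 + 115 + 130 + 135 + 95 + 115 + 90 + 95 + 145 + 135 + 145 + 130 + 135 = $1555.

$1555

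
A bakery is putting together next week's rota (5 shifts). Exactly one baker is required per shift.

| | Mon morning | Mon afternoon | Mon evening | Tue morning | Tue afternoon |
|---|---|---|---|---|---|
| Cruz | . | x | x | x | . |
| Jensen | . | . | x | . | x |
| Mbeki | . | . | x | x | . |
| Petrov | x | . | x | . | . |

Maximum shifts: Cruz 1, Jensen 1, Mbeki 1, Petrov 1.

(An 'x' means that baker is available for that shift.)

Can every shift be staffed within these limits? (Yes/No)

Shifts {Mon morning, Mon afternoon, Mon evening, Tue morning, Tue afternoon} need 5 worker-slots in total, but the bakers available for any of those shifts (Cruz, Jensen, Mbeki, and Petrov) can supply at most 4 among them. So no valid schedule exists.

No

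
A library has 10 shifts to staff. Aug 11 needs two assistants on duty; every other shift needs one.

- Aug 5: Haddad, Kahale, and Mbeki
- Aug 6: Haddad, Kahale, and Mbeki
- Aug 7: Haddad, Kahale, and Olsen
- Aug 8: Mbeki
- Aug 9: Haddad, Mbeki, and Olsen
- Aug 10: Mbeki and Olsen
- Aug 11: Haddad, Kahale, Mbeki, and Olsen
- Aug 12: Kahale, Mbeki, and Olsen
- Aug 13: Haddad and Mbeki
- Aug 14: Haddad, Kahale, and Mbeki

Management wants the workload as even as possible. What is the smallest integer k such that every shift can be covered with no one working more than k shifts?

3

With 4 assistants and 11 worker-slots to fill, someone must work at least ⌈11/4⌉ = 3 shifts, so k ≥ 3.
k = 3 works: Aug 5→Haddad, Aug 6→Haddad, Aug 7→Kahale, Aug 8→Mbeki, Aug 9→Mbeki, Aug 10→Mbeki, Aug 11→Kahale+Olsen, Aug 12→Olsen, Aug 13→Haddad, Aug 14→Kahale.
Loads: Haddad 3, Kahale 3, Mbeki 3, Olsen 2 — all ≤ 3.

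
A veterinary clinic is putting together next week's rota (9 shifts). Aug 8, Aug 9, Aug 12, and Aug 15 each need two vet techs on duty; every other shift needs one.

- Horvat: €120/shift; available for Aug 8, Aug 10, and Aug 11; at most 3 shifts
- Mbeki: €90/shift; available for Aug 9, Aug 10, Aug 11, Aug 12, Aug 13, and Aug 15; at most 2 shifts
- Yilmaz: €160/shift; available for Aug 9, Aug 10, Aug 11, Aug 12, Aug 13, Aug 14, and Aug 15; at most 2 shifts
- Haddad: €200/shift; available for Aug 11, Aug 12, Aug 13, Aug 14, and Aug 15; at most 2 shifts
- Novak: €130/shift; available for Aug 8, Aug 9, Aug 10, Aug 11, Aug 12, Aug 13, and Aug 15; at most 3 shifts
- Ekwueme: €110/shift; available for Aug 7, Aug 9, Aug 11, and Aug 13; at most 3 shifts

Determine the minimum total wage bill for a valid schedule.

€1580

Aug 7 can only be covered by Ekwueme, so that assignment is forced.
Aug 8 can only be covered by Horvat and Novak, so that assignment is forced.
Picking the cheapest available vet tech for each shift independently would cost €1430, but that ignores the shift limits.
An optimal schedule: Aug 7→Ekwueme, Aug 8→Horvat+Novak, Aug 9→Mbeki+Ekwueme, Aug 10→Horvat, Aug 11→Horvat, Aug 12→Mbeki+Novak, Aug 13→Ekwueme, Aug 14→Yilmaz, Aug 15→Novak+Yilmaz.
Total: 110 + 120 + 130 + 90 + 110 + 120 + 120 + 90 + 130 + 110 + 160 + 130 + 160 = €1580.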